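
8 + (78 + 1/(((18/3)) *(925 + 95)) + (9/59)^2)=1832619121/21303720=86.02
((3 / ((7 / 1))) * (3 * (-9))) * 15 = -1215 / 7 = -173.57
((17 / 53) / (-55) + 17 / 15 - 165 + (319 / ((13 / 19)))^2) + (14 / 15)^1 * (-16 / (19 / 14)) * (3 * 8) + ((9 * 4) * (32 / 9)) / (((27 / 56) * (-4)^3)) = 54825211206928 / 252721755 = 216939.03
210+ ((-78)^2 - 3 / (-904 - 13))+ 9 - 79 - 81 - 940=4771154 / 917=5203.00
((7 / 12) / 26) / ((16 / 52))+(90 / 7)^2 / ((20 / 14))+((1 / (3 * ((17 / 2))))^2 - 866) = -437091085 / 582624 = -750.21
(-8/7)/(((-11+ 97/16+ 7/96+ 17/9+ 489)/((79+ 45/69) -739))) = 6988032/4507195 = 1.55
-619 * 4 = -2476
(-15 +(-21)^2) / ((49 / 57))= 24282 / 49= 495.55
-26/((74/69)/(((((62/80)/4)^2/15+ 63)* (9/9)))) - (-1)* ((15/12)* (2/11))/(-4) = -79573608729/52096000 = -1527.44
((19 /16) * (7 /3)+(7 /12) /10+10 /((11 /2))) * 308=85883 /60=1431.38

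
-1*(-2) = 2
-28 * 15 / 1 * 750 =-315000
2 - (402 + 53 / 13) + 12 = -5097 / 13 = -392.08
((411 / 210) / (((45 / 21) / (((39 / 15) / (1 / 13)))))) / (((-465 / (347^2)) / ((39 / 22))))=-36241784501 / 2557500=-14170.79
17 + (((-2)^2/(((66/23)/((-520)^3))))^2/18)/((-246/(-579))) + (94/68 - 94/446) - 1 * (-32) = 15304418146149676316718241/3046758462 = 5023180648230091.41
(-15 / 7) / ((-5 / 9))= 27 / 7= 3.86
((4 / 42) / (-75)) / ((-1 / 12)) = 8 / 525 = 0.02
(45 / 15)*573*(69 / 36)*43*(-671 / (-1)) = 380253687 / 4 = 95063421.75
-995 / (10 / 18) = -1791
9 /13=0.69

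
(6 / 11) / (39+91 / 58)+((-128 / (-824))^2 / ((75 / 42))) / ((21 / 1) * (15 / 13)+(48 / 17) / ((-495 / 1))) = 16983187228116 / 1212830855695745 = 0.01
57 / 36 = 19 / 12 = 1.58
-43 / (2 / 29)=-1247 / 2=-623.50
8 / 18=4 / 9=0.44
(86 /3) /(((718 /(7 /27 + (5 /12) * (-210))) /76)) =-264.72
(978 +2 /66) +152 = 37291 /33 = 1130.03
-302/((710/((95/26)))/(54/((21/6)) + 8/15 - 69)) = 15977461/193830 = 82.43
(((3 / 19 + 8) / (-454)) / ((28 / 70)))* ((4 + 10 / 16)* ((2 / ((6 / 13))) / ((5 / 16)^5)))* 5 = -488603648 / 323475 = -1510.48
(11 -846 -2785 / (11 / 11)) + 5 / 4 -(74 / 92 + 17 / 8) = -666389 / 184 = -3621.68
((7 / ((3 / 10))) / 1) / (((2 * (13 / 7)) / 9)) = 735 / 13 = 56.54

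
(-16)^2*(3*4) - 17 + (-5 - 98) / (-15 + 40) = 76272 / 25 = 3050.88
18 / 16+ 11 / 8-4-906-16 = -1847 / 2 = -923.50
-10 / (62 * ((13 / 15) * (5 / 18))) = -270 / 403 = -0.67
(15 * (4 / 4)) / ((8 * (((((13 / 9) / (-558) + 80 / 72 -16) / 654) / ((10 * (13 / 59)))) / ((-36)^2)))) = -235145.99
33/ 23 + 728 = 16777/ 23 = 729.43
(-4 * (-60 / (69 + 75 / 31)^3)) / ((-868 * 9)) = -4805 / 56976025806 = -0.00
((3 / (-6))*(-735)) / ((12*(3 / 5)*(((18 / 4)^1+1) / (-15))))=-6125 / 44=-139.20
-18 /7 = -2.57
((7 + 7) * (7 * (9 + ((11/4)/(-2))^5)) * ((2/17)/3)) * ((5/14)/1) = 5.61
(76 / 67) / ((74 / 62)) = 2356 / 2479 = 0.95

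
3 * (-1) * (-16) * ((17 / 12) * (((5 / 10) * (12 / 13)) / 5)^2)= 2448 / 4225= 0.58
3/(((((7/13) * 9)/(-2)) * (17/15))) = -130/119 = -1.09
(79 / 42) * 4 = 158 / 21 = 7.52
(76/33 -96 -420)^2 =263884.58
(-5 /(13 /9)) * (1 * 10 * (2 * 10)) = -9000 /13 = -692.31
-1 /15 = -0.07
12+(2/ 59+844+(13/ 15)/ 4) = 3031127/ 3540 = 856.25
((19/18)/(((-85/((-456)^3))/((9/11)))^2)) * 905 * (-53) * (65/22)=-47931715383185736400896/384659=-124608329411727624.73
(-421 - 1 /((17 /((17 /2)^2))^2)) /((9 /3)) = -7025 /48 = -146.35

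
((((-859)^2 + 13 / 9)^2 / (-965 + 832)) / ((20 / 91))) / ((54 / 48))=-1146654876831464 / 69255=-16556997716.14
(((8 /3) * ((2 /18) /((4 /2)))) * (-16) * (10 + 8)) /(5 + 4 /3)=-6.74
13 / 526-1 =-513 / 526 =-0.98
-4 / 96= -0.04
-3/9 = -1/3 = -0.33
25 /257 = 0.10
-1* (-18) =18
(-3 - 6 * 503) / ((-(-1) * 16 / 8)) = -3021 / 2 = -1510.50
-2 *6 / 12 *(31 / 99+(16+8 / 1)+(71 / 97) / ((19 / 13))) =-4527478 / 182457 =-24.81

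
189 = 189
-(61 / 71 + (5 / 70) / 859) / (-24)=733657 / 20492304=0.04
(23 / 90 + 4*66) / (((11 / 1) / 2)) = 23783 / 495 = 48.05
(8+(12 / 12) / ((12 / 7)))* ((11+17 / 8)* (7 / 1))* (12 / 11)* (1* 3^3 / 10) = 408807 / 176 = 2322.77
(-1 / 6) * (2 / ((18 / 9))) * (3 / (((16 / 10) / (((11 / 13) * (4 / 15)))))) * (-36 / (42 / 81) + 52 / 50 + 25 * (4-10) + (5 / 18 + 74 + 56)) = 3053039 / 491400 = 6.21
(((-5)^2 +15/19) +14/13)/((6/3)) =3318/247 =13.43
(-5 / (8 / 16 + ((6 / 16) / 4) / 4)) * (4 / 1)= -2560 / 67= -38.21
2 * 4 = 8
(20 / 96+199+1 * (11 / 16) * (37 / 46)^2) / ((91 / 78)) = 20278369 / 118496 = 171.13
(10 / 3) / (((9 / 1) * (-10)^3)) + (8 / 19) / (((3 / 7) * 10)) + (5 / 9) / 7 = 63647 / 359100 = 0.18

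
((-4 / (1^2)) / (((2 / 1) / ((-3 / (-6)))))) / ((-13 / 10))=10 / 13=0.77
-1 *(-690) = 690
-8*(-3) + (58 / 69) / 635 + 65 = 3899593 / 43815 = 89.00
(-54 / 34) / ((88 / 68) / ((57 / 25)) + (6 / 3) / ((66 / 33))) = -1539 / 1519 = -1.01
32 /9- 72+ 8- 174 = -2110 /9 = -234.44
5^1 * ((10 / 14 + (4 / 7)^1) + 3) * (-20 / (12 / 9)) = -2250 / 7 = -321.43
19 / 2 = 9.50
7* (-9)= -63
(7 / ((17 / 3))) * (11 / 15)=77 / 85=0.91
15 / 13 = 1.15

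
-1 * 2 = -2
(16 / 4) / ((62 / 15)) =30 / 31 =0.97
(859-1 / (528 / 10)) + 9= 229147 / 264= 867.98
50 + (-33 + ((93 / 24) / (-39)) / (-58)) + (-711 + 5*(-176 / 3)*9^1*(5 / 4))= -72275393 / 18096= -3994.00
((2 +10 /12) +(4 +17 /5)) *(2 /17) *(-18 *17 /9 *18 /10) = -1842 /25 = -73.68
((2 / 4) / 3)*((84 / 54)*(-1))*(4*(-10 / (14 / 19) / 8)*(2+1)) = 95 / 18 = 5.28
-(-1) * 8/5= 1.60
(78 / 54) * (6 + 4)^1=130 / 9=14.44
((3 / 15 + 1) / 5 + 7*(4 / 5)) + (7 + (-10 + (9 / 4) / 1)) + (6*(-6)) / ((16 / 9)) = -379 / 25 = -15.16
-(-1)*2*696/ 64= 21.75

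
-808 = -808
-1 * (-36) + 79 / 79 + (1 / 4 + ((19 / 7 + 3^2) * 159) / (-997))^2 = 30874813001 / 779303056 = 39.62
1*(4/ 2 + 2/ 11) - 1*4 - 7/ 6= -197/ 66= -2.98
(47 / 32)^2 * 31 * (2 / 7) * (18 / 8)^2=5546799 / 57344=96.73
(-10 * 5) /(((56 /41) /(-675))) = 691875 /28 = 24709.82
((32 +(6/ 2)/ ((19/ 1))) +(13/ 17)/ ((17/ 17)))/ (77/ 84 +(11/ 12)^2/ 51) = 4593888/ 130207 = 35.28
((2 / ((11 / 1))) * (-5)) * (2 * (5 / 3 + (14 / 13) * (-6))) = 340 / 39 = 8.72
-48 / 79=-0.61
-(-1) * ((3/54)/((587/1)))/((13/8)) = 4/68679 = 0.00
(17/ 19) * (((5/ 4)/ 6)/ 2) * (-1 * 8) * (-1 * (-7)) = -595/ 114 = -5.22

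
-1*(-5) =5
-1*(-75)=75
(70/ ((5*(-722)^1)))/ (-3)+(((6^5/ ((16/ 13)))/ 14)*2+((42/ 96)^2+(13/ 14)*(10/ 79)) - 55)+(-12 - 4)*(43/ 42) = 18212134181/ 21902592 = 831.51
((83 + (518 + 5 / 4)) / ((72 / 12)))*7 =5621 / 8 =702.62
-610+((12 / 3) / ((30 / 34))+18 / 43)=-390256 / 645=-605.05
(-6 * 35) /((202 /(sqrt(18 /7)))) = -45 * sqrt(14) /101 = -1.67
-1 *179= -179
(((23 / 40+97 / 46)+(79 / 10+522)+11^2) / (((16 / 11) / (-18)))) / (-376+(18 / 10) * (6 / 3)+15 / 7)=416698821 / 19075648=21.84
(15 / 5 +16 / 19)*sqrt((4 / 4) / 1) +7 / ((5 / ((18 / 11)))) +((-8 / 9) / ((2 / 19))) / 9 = 439709 / 84645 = 5.19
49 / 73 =0.67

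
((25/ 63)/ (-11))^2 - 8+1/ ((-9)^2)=-3835438/ 480249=-7.99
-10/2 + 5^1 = 0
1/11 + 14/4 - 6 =-53/22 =-2.41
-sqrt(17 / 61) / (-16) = sqrt(1037) / 976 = 0.03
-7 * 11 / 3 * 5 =-385 / 3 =-128.33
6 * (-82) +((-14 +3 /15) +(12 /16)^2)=-40419 /80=-505.24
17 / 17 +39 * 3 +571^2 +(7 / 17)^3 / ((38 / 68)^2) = 2001639155 / 6137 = 326159.22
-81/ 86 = -0.94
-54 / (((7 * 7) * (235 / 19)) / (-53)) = 54378 / 11515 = 4.72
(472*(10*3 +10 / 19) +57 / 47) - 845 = 12113218 / 893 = 13564.63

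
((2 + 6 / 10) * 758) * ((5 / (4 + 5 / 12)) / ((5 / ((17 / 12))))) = 167518 / 265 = 632.14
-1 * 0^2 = 0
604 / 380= 151 / 95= 1.59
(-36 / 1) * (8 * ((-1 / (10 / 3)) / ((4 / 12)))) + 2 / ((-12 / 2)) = 3883 / 15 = 258.87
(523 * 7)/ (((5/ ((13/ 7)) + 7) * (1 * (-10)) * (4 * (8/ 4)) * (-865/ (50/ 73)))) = 6799/ 1818576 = 0.00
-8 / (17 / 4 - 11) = 32 / 27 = 1.19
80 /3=26.67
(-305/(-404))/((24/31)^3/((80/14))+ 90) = 45431275/5420890584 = 0.01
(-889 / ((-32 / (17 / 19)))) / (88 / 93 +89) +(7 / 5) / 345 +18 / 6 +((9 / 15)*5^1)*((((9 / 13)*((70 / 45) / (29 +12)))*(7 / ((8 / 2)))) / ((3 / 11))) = 505828065767 / 133603485600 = 3.79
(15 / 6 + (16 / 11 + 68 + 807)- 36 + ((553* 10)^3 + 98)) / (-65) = -3720472314701 / 1430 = -2601728891.40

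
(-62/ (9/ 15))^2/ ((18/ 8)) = 384400/ 81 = 4745.68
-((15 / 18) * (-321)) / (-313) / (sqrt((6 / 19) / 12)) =-535 * sqrt(38) / 626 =-5.27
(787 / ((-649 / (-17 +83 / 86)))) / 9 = 1085273 / 502326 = 2.16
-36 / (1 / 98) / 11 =-3528 / 11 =-320.73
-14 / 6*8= -56 / 3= -18.67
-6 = -6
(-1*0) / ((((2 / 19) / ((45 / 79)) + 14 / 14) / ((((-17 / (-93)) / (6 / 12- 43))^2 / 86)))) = 0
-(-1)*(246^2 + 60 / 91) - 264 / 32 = 22025061 / 364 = 60508.41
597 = 597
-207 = -207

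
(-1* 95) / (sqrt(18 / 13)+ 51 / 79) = 331721 / 5235 - 118579* sqrt(26) / 5235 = -52.13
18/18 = 1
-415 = -415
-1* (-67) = 67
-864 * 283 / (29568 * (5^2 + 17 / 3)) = -7641 / 28336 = -0.27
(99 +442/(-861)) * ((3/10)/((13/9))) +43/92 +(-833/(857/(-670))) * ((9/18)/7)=99191966311/1470834820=67.44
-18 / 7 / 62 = -9 / 217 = -0.04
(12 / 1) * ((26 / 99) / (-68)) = -26 / 561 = -0.05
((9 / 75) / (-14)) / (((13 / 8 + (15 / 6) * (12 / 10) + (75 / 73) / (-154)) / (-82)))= 790152 / 5191925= 0.15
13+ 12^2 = 157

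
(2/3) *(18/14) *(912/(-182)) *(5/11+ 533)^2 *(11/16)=-5888115504/7007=-840319.04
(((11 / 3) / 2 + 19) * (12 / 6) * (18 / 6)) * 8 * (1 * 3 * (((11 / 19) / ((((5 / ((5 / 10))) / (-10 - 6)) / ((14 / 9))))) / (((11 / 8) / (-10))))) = 1792000 / 57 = 31438.60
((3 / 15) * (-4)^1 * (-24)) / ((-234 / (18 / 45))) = -32 / 975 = -0.03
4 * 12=48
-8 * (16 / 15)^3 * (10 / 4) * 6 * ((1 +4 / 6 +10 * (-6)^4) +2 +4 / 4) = -1274478592 / 675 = -1888116.43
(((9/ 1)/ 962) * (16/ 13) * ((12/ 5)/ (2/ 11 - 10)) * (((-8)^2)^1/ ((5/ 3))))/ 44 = -384/ 156325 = -0.00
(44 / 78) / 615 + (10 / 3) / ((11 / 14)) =1119542 / 263835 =4.24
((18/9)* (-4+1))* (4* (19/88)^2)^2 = -390963/1874048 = -0.21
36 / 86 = 18 / 43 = 0.42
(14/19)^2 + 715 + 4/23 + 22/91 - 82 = 479002007/755573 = 633.96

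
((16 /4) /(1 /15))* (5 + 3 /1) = 480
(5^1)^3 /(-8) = -125 /8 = -15.62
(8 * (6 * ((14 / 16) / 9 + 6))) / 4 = 73.17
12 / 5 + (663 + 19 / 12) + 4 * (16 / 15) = 2685 / 4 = 671.25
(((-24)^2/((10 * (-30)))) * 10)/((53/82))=-7872/265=-29.71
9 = 9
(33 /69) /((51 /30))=110 /391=0.28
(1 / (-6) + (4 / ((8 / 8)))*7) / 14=167 / 84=1.99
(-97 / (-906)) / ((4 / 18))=291 / 604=0.48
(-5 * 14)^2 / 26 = 2450 / 13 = 188.46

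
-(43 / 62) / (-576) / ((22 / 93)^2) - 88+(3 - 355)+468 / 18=-25646795 / 61952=-413.98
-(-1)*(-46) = -46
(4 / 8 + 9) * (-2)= -19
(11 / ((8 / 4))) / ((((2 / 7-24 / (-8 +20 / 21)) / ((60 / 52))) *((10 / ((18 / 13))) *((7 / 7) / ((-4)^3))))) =-615384 / 40391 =-15.24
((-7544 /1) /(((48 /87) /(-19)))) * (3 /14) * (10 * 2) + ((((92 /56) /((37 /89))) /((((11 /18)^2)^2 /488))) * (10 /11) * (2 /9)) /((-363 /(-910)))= 5654938845807465 /5047177289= 1120416.13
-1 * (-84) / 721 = 12 / 103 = 0.12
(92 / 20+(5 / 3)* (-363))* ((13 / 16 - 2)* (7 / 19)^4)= 189679 / 14440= 13.14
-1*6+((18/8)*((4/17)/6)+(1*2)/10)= -971/170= -5.71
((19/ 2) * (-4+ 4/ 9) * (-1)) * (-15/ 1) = -1520/ 3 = -506.67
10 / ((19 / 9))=90 / 19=4.74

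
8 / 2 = 4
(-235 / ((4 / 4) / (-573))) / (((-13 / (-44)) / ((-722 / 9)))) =-1425906680 / 39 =-36561709.74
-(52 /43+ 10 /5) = -138 /43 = -3.21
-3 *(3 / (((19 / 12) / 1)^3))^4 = -2166612408926208 / 2213314919066161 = -0.98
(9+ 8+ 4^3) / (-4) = -20.25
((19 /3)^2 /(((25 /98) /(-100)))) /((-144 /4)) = 35378 /81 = 436.77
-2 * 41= -82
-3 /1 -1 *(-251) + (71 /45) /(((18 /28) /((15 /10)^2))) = 22817 /90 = 253.52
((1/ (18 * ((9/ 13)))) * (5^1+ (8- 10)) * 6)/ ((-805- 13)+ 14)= -13/ 7236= -0.00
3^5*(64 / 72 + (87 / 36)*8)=4914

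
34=34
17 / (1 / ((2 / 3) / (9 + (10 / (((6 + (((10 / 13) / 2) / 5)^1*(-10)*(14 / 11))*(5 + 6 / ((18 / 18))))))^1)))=6103 / 4944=1.23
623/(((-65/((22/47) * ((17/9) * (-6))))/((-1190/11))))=-5500.62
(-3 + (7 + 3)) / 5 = 7 / 5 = 1.40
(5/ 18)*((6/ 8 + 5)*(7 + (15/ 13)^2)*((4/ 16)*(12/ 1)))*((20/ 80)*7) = 69.86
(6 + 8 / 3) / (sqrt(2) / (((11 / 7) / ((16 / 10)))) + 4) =39325 / 15798-5005 *sqrt(2) / 7899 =1.59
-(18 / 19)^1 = -18 / 19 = -0.95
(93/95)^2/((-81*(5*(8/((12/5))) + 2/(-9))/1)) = -961/1335700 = -0.00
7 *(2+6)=56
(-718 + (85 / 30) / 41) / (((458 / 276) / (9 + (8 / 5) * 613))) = -20103100297 / 46945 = -428226.65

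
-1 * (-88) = 88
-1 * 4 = -4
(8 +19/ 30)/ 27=259/ 810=0.32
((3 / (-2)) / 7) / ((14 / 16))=-12 / 49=-0.24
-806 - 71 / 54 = -43595 / 54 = -807.31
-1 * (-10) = 10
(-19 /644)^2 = 361 /414736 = 0.00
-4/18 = -2/9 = -0.22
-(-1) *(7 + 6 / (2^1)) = 10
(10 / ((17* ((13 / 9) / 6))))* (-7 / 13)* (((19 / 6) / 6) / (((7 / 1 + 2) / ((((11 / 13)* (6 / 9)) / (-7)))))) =2090 / 336141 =0.01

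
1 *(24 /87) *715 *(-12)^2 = 823680 /29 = 28402.76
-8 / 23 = -0.35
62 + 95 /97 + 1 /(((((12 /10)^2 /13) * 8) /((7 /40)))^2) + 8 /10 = 164305639253 /2574581760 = 63.82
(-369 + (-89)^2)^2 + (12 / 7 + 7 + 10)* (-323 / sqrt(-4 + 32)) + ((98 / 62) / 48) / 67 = 5685932458033 / 99696 - 42313* sqrt(7) / 98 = 57031561.66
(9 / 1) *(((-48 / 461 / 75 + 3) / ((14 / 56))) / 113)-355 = -461081251 / 1302325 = -354.04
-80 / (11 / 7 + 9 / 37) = -2072 / 47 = -44.09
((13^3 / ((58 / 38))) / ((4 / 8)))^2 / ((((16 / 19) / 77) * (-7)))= -364177912241 / 3364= -108257405.54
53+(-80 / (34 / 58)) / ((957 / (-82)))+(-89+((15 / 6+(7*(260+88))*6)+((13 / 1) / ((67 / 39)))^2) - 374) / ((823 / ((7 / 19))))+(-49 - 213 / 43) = 57918869314291 / 3386603509278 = 17.10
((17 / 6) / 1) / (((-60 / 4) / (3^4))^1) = -153 / 10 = -15.30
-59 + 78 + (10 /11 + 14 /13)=3001 /143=20.99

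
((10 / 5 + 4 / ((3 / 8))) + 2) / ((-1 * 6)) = -22 / 9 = -2.44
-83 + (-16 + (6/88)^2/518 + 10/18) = -888523247/9025632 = -98.44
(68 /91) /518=34 /23569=0.00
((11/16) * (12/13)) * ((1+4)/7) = 0.45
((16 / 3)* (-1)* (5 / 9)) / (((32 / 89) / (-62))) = 510.93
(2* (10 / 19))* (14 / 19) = 280 / 361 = 0.78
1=1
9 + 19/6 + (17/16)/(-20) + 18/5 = 3017/192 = 15.71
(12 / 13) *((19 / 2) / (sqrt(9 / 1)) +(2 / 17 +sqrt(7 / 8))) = 3 *sqrt(14) / 13 +670 / 221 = 3.90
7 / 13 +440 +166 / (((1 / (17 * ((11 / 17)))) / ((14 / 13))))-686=1721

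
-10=-10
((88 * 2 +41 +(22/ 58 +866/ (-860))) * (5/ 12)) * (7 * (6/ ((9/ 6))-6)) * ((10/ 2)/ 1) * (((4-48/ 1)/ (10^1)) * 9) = 623275653/ 2494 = 249910.05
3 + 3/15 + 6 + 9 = 91/5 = 18.20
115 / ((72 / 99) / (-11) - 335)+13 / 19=262674 / 770317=0.34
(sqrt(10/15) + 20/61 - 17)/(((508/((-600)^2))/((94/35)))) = -1720764000/54229 + 564000 * sqrt(6)/889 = -30177.43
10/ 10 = 1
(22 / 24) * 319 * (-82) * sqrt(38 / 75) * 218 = -15681721 * sqrt(114) / 45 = -3720776.94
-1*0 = 0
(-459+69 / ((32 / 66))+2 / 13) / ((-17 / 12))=197517 / 884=223.44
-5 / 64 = -0.08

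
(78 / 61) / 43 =78 / 2623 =0.03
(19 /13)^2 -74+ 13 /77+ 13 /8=-7294575 /104104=-70.07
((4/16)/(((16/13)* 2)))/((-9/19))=-247/1152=-0.21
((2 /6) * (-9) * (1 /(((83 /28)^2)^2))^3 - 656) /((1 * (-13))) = 70119845773216492880702864 /1389570100602594617332093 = 50.46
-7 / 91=-0.08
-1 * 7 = -7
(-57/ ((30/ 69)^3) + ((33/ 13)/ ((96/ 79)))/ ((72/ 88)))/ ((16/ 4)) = -323372017/ 1872000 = -172.74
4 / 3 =1.33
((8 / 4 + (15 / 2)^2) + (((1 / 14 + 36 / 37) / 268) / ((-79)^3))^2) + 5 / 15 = 823354737976773952512715 / 14054419424923595191488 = 58.58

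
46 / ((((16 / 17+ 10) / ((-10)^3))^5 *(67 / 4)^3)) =-62429992.59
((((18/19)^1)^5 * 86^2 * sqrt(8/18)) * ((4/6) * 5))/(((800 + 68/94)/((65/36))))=1317727569600/46592754883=28.28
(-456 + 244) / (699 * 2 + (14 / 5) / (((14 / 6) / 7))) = -265 / 1758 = -0.15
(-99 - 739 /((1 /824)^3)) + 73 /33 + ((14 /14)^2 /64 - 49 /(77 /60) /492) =-413452929632.85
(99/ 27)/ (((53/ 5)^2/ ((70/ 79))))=19250/ 665733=0.03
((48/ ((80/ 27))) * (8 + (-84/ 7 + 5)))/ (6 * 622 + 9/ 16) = 432/ 99535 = 0.00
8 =8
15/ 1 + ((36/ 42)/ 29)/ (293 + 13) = 155296/ 10353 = 15.00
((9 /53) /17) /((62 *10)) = 9 /558620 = 0.00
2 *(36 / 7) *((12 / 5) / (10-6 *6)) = -432 / 455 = -0.95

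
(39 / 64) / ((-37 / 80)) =-195 / 148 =-1.32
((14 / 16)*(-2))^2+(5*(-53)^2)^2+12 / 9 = 9468577411 / 48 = 197262029.40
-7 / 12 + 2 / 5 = -0.18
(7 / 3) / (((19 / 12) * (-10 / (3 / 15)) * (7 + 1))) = -7 / 1900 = -0.00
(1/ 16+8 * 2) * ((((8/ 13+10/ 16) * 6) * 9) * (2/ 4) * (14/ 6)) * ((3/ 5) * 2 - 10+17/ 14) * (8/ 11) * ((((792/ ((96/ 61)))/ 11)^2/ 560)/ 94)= -275.34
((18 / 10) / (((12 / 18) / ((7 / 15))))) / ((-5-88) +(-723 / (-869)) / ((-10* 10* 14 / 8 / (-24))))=-127743 / 9417082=-0.01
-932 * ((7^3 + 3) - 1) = -321540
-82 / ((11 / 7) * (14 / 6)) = -246 / 11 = -22.36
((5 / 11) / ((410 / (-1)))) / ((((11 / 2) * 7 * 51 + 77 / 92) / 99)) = -414 / 7409479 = -0.00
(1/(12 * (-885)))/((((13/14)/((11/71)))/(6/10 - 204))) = 8701/2722850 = 0.00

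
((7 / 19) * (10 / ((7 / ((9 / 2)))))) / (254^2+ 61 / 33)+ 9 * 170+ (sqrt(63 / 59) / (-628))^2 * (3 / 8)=11521264438193534919 / 7530238009226368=1530.00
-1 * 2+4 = 2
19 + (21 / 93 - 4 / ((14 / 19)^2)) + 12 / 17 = 324449 / 25823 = 12.56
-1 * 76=-76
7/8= 0.88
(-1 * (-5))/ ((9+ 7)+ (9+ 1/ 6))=30/ 151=0.20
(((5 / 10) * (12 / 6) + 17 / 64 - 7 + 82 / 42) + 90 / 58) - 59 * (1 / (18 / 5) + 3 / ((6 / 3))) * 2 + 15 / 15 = -211.01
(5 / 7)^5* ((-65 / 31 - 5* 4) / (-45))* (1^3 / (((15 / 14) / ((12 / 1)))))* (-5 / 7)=-0.73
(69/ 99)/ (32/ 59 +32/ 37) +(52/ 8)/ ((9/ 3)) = 269857/ 101376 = 2.66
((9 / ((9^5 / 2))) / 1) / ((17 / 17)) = 2 / 6561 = 0.00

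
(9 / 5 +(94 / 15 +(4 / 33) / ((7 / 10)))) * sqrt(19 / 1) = 9517 * sqrt(19) / 1155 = 35.92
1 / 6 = 0.17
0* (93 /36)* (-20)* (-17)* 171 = 0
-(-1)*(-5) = -5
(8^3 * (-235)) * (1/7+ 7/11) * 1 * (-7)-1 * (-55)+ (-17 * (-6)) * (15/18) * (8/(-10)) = 7219057/11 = 656277.91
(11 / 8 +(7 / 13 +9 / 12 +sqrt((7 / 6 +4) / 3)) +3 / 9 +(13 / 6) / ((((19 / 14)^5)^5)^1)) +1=sqrt(62) / 6 +116096809309220097152377596312980077 / 29039866654735899935422198407515688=5.31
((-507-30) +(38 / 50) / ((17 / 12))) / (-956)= 227997 / 406300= 0.56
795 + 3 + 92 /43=34406 /43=800.14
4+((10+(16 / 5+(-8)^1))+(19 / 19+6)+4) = 101 / 5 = 20.20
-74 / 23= -3.22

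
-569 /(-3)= 189.67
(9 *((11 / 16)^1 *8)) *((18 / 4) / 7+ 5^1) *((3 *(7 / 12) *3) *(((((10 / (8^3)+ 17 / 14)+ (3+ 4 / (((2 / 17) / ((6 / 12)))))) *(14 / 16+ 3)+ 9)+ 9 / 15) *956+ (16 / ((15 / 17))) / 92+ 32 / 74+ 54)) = 128889451.11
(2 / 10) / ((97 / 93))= 93 / 485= 0.19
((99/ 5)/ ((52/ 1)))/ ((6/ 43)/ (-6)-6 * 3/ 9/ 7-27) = -9933/ 712400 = -0.01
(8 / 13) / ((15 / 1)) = 8 / 195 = 0.04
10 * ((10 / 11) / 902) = 50 / 4961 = 0.01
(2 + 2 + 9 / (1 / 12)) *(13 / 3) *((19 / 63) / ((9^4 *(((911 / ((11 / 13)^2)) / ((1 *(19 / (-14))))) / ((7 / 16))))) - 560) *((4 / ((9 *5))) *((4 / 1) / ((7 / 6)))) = -82830.22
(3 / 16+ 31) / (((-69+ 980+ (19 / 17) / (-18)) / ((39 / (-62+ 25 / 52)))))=-38707929 / 1783423306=-0.02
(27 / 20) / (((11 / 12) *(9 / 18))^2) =3888 / 605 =6.43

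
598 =598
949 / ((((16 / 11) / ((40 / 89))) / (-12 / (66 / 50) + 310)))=7852975 / 89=88235.67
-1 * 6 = -6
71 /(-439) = -0.16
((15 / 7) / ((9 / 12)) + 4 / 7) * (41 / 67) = 984 / 469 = 2.10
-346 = -346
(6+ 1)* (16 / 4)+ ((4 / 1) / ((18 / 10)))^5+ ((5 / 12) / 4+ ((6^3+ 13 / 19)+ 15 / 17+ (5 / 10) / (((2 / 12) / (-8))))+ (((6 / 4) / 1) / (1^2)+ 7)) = 86777704261 / 305165232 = 284.36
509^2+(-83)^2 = 265970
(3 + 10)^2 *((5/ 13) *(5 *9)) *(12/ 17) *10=351000/ 17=20647.06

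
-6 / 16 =-3 / 8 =-0.38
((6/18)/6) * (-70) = -3.89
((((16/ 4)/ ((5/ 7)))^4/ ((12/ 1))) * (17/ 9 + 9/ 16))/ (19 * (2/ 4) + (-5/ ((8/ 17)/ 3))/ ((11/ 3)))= 298338656/ 1198125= 249.00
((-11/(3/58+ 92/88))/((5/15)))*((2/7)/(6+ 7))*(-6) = 63162/15925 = 3.97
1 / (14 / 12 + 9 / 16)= 48 / 83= 0.58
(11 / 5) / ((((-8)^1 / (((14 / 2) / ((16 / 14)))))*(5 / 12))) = -1617 / 400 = -4.04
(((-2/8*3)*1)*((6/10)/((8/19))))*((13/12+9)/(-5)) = 6897/3200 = 2.16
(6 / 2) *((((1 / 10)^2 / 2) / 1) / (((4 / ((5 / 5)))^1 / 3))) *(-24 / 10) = -27 / 1000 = -0.03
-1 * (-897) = 897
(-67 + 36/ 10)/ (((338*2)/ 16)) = -1268/ 845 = -1.50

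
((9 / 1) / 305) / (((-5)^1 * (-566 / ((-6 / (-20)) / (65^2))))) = 27 / 36468087500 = 0.00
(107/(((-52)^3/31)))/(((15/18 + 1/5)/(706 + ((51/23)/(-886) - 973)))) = 8732768085/1432654912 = 6.10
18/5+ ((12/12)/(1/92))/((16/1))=187/20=9.35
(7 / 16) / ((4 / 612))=1071 / 16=66.94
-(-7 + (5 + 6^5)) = -7774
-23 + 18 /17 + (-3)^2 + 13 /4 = -659 /68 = -9.69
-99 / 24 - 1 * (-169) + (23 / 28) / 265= 2446791 / 14840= 164.88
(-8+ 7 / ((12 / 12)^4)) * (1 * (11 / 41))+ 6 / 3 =71 / 41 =1.73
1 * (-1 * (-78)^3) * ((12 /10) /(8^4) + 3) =1822457637 /1280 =1423795.03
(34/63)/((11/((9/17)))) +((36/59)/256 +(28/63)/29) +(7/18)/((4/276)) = 2039596585/75886272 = 26.88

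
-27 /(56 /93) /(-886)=2511 /49616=0.05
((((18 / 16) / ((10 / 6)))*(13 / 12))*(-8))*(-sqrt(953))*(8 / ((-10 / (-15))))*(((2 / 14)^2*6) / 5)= 2106*sqrt(953) / 1225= 53.07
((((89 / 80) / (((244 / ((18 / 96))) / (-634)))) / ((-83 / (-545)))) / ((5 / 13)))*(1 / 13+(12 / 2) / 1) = -728826429 / 12961280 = -56.23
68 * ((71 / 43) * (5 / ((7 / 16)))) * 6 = 2317440 / 301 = 7699.14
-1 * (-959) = 959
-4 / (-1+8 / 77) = 308 / 69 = 4.46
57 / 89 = 0.64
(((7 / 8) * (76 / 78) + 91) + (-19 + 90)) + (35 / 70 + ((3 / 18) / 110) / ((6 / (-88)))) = 382193 / 2340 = 163.33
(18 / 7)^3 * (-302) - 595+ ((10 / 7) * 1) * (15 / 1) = -5708.45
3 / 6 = 1 / 2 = 0.50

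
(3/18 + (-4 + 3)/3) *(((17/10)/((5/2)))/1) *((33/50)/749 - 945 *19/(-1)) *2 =-3810350437/936250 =-4069.80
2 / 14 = 1 / 7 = 0.14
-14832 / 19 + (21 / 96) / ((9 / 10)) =-2135143 / 2736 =-780.39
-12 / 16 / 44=-0.02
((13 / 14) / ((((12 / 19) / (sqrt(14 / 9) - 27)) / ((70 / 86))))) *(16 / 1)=-22230 / 43 + 2470 *sqrt(14) / 387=-493.10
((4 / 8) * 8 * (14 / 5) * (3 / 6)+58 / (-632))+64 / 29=353507 / 45820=7.72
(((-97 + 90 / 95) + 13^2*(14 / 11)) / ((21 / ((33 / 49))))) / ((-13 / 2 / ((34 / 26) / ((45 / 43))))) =-12124366 / 16520595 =-0.73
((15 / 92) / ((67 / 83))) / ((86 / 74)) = 46065 / 265052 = 0.17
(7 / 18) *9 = 7 / 2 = 3.50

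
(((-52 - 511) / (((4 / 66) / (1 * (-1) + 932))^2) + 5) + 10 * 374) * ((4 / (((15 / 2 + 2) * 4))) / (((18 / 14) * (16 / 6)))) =-3719920550129 / 912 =-4078860252.33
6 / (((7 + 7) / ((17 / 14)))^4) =250563 / 737894528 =0.00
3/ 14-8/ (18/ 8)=-421/ 126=-3.34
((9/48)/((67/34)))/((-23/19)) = -969/12328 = -0.08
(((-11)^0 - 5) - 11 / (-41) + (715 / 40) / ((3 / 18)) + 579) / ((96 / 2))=37311 / 2624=14.22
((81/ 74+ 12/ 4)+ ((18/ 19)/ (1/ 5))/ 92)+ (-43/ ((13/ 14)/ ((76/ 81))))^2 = 1891.98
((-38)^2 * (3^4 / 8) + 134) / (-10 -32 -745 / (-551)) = -362.98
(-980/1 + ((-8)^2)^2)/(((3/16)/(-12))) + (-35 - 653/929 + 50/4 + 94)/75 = -9263200953/46450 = -199423.06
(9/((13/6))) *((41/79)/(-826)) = -1107/424151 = -0.00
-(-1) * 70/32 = 35/16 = 2.19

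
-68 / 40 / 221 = -1 / 130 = -0.01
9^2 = 81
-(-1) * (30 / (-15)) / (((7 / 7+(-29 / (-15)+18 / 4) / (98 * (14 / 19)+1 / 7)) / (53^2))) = -1621860420 / 314359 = -5159.26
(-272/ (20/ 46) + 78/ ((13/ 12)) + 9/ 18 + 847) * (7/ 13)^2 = 144011/ 1690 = 85.21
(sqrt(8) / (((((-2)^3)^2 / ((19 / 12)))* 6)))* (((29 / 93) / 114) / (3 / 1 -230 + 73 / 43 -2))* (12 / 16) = -0.00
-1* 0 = 0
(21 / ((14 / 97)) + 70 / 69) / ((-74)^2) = 20219 / 755688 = 0.03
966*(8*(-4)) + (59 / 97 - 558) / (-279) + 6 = -836355011 / 27063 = -30904.00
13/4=3.25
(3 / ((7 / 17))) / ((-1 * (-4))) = 51 / 28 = 1.82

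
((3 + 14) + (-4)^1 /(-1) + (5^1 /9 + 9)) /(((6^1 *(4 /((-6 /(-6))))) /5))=1375 /216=6.37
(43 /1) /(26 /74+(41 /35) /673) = 37476005 /307732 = 121.78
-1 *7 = -7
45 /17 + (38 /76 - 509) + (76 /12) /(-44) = -1135457 /2244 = -506.00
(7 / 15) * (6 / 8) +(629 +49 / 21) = 37901 / 60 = 631.68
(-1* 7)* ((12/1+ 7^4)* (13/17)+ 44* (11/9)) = -2033843/153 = -13293.09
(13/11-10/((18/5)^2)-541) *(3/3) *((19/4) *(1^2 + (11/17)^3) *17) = -28571434129/514998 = -55478.73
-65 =-65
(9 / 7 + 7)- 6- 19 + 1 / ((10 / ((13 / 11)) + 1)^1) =-14300 / 861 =-16.61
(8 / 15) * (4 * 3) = 32 / 5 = 6.40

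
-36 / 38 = -18 / 19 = -0.95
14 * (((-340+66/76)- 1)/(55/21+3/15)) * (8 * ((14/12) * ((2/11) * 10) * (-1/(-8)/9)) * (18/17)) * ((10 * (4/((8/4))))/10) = -10075625/11951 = -843.08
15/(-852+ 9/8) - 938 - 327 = -2870325/2269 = -1265.02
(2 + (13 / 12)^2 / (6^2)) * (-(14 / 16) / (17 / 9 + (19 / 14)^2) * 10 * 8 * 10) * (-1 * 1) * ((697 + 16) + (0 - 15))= 31533816475 / 118458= 266202.51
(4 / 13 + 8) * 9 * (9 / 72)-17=-199 / 26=-7.65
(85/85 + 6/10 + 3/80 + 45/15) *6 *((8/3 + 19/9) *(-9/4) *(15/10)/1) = -143577/320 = -448.68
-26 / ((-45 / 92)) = 2392 / 45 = 53.16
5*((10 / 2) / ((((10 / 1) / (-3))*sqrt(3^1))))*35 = -175*sqrt(3) / 2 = -151.55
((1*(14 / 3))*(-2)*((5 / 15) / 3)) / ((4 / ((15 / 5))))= -0.78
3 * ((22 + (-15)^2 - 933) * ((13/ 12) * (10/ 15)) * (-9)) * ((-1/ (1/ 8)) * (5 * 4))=-2140320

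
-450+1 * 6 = -444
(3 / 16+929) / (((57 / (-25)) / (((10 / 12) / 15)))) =-371675 / 16416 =-22.64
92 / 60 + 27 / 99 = 298 / 165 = 1.81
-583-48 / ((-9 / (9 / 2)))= -559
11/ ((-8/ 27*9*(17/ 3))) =-0.73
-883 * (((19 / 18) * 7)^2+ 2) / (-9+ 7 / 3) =16191571 / 2160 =7496.10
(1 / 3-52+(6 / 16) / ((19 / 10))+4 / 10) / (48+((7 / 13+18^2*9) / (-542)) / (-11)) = -2256160907 / 2142175710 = -1.05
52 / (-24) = -13 / 6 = -2.17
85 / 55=17 / 11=1.55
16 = 16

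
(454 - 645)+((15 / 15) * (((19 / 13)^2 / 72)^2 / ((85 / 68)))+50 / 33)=-385757141749 / 2035828080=-189.48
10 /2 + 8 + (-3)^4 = 94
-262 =-262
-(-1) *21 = 21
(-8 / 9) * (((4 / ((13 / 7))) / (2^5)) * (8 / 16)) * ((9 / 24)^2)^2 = -63 / 106496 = -0.00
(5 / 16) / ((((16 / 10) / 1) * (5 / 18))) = 0.70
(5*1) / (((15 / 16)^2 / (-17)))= -4352 / 45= -96.71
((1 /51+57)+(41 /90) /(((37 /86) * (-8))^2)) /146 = 1912193713 /4892915520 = 0.39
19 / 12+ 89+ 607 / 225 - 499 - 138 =-489347 / 900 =-543.72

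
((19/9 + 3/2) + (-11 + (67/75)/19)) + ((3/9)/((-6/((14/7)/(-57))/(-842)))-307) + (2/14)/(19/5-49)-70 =-3915667552/10144575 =-385.99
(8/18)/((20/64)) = 64/45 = 1.42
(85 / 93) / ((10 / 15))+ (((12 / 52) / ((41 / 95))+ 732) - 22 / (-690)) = 8367526721 / 11400870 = 733.94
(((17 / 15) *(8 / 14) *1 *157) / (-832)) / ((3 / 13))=-2669 / 5040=-0.53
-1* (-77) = 77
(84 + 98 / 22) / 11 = 8.04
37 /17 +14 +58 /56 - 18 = -375 /476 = -0.79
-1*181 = -181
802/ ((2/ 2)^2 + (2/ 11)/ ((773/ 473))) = 721.71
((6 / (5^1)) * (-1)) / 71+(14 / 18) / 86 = -0.01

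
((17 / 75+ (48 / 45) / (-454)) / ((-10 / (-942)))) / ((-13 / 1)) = -599583 / 368875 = -1.63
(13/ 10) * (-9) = -117/ 10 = -11.70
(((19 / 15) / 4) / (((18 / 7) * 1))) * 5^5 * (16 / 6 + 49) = 12884375 / 648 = 19883.29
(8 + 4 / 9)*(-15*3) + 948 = 568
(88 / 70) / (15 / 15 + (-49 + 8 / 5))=-11 / 406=-0.03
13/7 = 1.86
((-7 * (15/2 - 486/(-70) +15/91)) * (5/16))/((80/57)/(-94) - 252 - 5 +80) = 35611947/197276768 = 0.18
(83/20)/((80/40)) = 83/40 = 2.08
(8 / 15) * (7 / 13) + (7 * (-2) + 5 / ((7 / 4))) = -14818 / 1365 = -10.86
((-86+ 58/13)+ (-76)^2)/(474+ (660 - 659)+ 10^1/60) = 444168/37063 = 11.98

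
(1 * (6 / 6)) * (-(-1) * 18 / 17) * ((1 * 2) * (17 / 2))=18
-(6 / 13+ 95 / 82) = -1727 / 1066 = -1.62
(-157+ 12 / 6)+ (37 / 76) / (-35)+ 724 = 1513503 / 2660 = 568.99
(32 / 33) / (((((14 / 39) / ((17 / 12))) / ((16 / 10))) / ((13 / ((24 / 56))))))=185.73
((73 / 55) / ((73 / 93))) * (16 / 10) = 744 / 275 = 2.71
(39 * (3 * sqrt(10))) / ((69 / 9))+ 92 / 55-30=-1558 / 55+ 351 * sqrt(10) / 23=19.93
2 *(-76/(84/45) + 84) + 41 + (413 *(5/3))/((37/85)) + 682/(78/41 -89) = 4719840184/2774667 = 1701.05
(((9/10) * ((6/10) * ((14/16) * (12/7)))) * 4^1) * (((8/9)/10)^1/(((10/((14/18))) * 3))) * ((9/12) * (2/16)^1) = 0.00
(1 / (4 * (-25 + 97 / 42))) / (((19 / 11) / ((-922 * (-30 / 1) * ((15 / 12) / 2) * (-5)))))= 39934125 / 72428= 551.36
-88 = -88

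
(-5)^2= 25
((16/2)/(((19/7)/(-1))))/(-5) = 56/95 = 0.59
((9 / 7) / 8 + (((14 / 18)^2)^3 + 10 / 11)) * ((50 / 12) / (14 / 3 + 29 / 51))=179643846275 / 174814328304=1.03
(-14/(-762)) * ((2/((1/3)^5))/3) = 378/127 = 2.98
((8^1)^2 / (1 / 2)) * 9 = 1152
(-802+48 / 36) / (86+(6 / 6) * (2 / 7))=-8407 / 906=-9.28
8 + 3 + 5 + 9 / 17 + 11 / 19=5526 / 323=17.11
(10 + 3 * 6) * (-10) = -280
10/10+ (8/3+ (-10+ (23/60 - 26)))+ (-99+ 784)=13061/20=653.05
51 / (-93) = -17 / 31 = -0.55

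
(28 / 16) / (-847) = -1 / 484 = -0.00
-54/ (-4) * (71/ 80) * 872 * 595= 24865407/ 4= 6216351.75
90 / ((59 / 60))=5400 / 59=91.53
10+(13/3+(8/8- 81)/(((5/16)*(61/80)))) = -58817/183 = -321.40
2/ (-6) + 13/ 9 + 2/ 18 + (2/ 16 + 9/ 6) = 205/ 72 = 2.85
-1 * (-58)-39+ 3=22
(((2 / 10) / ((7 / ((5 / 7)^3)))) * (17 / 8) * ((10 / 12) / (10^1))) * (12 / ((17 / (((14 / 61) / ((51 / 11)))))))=275 / 4268292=0.00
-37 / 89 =-0.42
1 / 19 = 0.05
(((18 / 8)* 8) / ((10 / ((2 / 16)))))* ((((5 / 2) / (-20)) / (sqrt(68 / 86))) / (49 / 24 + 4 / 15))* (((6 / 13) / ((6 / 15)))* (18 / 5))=-729* sqrt(1462) / 489736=-0.06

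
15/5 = 3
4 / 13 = 0.31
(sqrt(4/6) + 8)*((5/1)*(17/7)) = 85*sqrt(6)/21 + 680/7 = 107.06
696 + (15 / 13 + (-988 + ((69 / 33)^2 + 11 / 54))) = -24316393 / 84942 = -286.27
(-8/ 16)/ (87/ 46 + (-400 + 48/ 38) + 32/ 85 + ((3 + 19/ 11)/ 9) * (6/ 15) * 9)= 81719/ 64489065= 0.00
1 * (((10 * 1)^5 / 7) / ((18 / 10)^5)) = 312500000 / 413343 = 756.03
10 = 10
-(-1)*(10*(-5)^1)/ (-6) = 8.33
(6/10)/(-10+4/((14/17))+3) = -7/25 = -0.28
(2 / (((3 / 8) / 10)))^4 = 8090864.20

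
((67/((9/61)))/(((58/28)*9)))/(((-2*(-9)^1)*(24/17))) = 486353/507384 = 0.96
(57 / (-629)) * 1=-57 / 629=-0.09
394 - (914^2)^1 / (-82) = 433852 / 41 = 10581.76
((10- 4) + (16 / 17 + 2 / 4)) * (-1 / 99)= -23 / 306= -0.08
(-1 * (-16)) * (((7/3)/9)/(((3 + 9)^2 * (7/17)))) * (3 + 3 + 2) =0.56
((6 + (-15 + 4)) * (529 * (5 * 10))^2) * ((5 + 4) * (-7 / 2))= 110187393750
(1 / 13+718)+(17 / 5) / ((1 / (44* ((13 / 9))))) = 546487 / 585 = 934.17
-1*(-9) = 9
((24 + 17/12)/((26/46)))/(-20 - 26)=-305/312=-0.98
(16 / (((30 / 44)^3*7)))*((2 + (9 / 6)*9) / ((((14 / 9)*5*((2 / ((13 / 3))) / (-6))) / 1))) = -17164576 / 91875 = -186.83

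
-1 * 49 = -49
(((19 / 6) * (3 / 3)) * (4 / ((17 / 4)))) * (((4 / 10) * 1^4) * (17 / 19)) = 16 / 15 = 1.07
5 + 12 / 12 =6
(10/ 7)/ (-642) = -5/ 2247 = -0.00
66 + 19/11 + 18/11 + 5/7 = 5396/77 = 70.08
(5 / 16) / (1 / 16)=5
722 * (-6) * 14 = -60648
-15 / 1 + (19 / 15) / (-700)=-157519 / 10500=-15.00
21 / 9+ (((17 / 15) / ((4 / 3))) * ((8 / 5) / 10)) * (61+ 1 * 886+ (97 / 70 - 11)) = 3407717 / 26250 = 129.82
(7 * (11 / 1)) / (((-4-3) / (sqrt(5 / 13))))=-11 * sqrt(65) / 13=-6.82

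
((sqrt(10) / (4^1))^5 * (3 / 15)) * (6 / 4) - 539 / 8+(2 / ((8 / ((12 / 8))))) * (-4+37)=-55+15 * sqrt(10) / 512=-54.91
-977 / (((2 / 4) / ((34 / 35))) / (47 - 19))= -265744 / 5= -53148.80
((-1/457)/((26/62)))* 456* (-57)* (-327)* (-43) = 11329678872/5941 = 1907032.30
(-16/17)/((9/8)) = -128/153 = -0.84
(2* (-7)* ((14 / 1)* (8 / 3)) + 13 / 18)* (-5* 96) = 751600 / 3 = 250533.33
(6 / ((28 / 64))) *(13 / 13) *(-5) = -480 / 7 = -68.57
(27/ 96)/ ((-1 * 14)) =-9/ 448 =-0.02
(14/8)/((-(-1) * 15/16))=28/15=1.87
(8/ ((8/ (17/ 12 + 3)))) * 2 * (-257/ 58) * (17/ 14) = -47.53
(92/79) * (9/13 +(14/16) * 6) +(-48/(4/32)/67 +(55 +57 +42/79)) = 7824991/68809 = 113.72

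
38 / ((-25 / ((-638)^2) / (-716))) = 11074853152 / 25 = 442994126.08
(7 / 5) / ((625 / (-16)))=-112 / 3125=-0.04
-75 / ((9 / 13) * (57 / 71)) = -23075 / 171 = -134.94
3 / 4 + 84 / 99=211 / 132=1.60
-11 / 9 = -1.22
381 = 381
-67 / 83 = -0.81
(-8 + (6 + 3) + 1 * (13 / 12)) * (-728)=-4550 / 3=-1516.67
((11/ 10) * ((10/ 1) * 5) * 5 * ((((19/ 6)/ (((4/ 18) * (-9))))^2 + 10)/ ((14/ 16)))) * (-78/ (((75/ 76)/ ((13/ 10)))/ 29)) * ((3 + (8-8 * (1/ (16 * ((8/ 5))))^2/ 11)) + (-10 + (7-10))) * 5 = 840045960871/ 7168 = 117193911.95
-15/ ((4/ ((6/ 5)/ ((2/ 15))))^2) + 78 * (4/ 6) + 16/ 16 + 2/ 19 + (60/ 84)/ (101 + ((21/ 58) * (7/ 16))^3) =-784147817277157/ 34354530090160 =-22.83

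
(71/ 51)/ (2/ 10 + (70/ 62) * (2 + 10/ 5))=11005/ 37281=0.30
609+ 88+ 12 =709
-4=-4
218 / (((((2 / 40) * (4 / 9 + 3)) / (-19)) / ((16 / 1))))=-11928960 / 31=-384805.16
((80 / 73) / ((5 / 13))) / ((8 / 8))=2.85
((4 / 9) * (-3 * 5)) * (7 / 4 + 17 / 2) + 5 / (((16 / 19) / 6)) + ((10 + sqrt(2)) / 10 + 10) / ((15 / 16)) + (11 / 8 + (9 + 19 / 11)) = -488 / 55 + 8 * sqrt(2) / 75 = -8.72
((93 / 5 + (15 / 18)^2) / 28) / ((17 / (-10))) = -0.41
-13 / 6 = -2.17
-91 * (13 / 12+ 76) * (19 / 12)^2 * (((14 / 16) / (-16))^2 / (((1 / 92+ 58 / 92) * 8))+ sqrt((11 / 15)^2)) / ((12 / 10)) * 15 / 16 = -3233702430014875 / 320713261056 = -10082.85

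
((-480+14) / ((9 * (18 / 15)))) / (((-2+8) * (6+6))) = -1165 / 1944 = -0.60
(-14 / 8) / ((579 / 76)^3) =-768208 / 194104539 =-0.00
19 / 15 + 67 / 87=886 / 435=2.04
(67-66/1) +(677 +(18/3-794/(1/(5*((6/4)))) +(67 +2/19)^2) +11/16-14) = -4512189/5776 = -781.20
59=59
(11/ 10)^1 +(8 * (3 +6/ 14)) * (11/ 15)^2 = 16643/ 1050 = 15.85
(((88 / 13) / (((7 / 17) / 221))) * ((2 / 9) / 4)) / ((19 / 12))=127.48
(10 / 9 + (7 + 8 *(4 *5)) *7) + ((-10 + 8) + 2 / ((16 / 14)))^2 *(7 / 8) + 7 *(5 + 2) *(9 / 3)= 1517375 / 1152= 1317.17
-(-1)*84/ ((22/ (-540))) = -22680/ 11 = -2061.82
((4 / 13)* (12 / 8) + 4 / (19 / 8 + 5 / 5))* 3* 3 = 578 / 39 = 14.82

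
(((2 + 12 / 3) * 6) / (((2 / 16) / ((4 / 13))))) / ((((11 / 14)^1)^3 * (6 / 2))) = 1053696 / 17303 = 60.90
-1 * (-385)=385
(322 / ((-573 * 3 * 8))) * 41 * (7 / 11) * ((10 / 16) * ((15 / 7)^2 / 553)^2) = -26521875 / 1007447383712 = -0.00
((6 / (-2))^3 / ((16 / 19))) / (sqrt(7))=-513 * sqrt(7) / 112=-12.12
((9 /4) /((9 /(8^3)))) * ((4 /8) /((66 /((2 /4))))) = 16 /33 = 0.48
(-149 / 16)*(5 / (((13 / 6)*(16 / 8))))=-10.75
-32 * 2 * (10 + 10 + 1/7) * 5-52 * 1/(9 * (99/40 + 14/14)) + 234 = -54410542/8757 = -6213.38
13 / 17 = 0.76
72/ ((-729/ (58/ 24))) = -58/ 243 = -0.24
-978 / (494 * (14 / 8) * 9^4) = -652 / 3781323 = -0.00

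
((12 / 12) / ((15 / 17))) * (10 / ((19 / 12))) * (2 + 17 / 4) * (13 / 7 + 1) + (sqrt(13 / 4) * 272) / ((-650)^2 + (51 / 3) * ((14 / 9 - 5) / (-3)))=3672 * sqrt(13) / 11408027 + 17000 / 133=127.82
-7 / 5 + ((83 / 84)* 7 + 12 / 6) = 451 / 60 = 7.52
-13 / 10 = -1.30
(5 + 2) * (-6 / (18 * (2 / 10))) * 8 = -280 / 3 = -93.33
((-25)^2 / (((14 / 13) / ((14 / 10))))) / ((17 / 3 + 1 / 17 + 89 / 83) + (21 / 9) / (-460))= 1582083750 / 13226623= 119.61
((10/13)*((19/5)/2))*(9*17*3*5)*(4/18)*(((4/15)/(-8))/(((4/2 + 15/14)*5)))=-1.62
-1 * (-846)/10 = 84.60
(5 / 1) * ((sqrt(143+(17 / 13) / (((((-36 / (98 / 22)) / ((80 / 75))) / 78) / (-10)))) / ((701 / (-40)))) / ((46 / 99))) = -300 * sqrt(302335) / 16123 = -10.23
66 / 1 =66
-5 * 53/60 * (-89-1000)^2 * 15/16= -314269065/64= -4910454.14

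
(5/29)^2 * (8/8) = 25/841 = 0.03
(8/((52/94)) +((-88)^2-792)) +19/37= 3351115/481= 6966.98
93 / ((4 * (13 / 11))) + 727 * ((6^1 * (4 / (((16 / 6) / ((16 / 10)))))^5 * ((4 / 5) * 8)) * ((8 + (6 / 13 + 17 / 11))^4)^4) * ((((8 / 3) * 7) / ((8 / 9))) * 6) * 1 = 5412607642285351772529718935428597379065310611677234526693735187 / 1910982089918830263114009321500400062500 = 2832369633833279133700220.00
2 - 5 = -3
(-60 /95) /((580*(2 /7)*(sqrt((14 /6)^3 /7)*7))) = -9*sqrt(3) /38570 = -0.00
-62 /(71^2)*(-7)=434 /5041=0.09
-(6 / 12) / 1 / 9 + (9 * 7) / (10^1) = 281 / 45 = 6.24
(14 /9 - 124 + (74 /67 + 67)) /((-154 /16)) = 37448 /6633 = 5.65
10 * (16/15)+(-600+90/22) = -585.24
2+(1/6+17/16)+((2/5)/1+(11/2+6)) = 3631/240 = 15.13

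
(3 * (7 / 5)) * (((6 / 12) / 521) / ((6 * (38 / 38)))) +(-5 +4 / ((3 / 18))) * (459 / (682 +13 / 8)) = 242340281 / 18995660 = 12.76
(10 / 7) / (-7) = -10 / 49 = -0.20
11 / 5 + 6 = 41 / 5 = 8.20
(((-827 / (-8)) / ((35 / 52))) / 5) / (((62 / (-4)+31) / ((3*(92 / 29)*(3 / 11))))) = 8901828 / 1730575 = 5.14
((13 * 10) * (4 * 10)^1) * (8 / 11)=41600 / 11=3781.82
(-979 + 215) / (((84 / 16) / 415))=-1268240 / 21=-60392.38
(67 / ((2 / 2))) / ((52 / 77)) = 5159 / 52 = 99.21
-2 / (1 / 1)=-2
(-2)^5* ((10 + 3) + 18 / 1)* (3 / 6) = -496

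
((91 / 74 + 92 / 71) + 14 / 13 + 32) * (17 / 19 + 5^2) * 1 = 598202382 / 648869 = 921.92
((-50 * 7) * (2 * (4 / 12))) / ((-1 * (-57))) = -4.09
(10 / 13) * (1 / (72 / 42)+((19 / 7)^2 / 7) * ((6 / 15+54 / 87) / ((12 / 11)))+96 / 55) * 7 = 7251109 / 406406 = 17.84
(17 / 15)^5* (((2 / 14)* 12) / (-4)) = -1419857 / 1771875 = -0.80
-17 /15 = -1.13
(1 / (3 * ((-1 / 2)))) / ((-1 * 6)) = 1 / 9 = 0.11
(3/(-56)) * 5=-15/56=-0.27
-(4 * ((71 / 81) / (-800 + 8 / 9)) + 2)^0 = -1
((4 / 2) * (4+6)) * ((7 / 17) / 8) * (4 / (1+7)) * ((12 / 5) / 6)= 7 / 34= 0.21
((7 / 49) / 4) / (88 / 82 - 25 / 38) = 779 / 9058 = 0.09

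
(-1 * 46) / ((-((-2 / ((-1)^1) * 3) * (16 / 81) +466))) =0.10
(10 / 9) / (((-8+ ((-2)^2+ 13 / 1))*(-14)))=-5 / 567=-0.01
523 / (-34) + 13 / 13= -489 / 34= -14.38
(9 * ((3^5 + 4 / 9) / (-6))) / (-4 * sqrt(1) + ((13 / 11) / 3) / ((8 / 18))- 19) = 6886 / 417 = 16.51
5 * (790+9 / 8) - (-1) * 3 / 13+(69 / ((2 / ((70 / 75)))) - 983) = 1562629 / 520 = 3005.06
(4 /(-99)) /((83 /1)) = -4 /8217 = -0.00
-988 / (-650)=38 / 25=1.52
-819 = -819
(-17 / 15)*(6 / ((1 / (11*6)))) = -2244 / 5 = -448.80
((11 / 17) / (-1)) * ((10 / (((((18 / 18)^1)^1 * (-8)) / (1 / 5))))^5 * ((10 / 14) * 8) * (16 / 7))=55 / 6664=0.01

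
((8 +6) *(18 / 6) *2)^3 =592704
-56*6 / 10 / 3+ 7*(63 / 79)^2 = -6.75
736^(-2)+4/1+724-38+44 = 397604865/541696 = 734.00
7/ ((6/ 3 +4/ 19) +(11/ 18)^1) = 2394/ 965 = 2.48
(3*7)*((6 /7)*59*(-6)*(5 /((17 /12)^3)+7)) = -274193532 /4913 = -55809.80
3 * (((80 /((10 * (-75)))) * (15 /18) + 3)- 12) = -409 /15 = -27.27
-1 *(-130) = 130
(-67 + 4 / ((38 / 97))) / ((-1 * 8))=1079 / 152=7.10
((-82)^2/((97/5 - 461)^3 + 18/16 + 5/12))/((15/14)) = -0.00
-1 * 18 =-18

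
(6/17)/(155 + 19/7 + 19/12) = 504/227477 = 0.00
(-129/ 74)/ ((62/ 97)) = -12513/ 4588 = -2.73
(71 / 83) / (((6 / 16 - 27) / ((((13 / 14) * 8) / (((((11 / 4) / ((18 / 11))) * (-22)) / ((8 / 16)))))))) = 2496 / 773311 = 0.00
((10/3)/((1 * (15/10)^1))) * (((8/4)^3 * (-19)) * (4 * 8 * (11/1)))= -118897.78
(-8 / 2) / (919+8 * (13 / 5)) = -0.00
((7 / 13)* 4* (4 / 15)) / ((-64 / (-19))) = 133 / 780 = 0.17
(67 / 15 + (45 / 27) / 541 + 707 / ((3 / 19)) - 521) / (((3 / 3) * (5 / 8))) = 85718992 / 13525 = 6337.82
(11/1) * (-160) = -1760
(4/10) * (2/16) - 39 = -779/20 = -38.95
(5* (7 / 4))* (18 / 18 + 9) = 175 / 2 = 87.50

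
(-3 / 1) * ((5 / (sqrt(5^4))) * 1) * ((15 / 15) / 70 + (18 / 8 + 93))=-40011 / 700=-57.16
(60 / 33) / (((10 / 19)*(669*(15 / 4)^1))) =152 / 110385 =0.00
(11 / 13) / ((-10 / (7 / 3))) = -77 / 390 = -0.20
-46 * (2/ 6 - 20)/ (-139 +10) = -2714/ 387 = -7.01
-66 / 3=-22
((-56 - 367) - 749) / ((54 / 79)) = -46294 / 27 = -1714.59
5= 5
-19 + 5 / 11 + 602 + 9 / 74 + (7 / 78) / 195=1806306802 / 3095235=583.58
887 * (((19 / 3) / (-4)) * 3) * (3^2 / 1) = -151677 / 4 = -37919.25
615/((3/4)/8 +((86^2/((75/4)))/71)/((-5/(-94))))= 523980000/89068547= 5.88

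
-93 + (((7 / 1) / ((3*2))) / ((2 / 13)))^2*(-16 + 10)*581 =-4813493 / 24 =-200562.21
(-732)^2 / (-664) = -66978 / 83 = -806.96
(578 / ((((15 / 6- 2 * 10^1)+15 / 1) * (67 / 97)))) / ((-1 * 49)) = 6.83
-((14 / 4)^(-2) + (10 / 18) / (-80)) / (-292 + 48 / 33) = 341 / 1326528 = 0.00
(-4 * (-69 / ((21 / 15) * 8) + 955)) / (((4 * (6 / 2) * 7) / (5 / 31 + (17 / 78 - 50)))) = 6375296705 / 2843568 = 2242.01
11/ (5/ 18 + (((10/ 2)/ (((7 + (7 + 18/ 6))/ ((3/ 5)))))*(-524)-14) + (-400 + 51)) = -3366/ 139289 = -0.02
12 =12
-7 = -7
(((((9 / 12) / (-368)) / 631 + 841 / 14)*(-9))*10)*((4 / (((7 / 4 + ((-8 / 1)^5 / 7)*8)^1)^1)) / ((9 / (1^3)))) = 1952869175 / 30434544702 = 0.06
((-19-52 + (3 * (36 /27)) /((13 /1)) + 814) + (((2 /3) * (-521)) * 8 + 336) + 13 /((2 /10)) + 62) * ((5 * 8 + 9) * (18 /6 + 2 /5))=-51081226 /195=-261955.01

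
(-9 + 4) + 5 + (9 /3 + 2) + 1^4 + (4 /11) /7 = 466 /77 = 6.05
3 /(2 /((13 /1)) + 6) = 39 /80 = 0.49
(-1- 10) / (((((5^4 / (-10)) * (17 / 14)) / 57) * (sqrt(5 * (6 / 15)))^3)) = 2.92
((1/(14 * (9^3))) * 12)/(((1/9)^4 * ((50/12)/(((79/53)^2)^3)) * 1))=20.31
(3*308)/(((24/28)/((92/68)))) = 24794/17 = 1458.47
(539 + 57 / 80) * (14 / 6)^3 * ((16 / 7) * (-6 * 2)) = -8462692 / 45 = -188059.82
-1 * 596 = -596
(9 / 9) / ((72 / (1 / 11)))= 1 / 792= 0.00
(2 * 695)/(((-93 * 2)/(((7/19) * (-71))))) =345415/1767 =195.48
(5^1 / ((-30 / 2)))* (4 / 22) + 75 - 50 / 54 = 21982 / 297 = 74.01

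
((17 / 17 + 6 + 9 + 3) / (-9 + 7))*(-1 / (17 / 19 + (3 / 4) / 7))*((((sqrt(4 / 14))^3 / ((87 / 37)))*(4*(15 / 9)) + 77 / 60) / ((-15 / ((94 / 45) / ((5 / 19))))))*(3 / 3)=-173759047 / 26983125 -381689632*sqrt(14) / 657308925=-8.61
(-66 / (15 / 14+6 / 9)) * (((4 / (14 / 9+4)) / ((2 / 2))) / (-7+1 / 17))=424116 / 107675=3.94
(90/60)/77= 3/154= 0.02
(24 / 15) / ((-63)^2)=0.00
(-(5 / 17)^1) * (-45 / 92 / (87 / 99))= 7425 / 45356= 0.16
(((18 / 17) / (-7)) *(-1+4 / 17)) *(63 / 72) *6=351 / 578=0.61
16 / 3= 5.33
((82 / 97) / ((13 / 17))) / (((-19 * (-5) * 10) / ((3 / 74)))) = 2091 / 44324150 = 0.00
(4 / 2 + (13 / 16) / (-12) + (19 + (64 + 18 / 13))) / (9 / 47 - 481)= -10126009 / 56404608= -0.18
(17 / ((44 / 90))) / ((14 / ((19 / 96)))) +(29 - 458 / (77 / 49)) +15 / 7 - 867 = -11105939 / 9856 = -1126.82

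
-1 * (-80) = 80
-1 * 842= -842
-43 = -43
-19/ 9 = -2.11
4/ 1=4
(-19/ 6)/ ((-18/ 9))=19/ 12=1.58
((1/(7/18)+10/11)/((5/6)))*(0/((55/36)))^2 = 0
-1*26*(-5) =130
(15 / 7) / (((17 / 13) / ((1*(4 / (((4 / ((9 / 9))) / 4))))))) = 780 / 119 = 6.55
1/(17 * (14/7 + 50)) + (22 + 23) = 39781/884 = 45.00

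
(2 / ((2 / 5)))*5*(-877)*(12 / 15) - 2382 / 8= -71351 / 4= -17837.75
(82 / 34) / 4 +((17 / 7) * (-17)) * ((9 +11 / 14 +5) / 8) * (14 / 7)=-1012973 / 6664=-152.01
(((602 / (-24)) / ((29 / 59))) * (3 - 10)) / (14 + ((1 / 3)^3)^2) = 512001 / 20068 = 25.51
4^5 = 1024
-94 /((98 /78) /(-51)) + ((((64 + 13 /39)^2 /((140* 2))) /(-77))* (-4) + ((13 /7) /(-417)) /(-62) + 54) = 404514123938 /104514795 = 3870.40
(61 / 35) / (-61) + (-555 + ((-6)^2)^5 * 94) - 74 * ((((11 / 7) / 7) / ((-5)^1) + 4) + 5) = 1392535734942 / 245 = 5683819326.29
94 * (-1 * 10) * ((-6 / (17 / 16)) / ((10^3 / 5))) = 2256 / 85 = 26.54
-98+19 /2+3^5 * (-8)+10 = -4045 /2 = -2022.50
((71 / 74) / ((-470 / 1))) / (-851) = 71 / 29597780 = 0.00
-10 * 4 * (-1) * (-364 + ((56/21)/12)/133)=-17428240/1197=-14559.93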